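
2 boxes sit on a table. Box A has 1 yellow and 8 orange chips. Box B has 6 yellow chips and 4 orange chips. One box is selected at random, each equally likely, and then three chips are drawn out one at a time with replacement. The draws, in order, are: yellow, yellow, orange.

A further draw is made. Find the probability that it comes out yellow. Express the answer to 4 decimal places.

Compute the likelihood of the observed sequence for each case: P(data | box A) = (1/9)(1/9)(8/9) = 0.010974; P(data | box B) = (6/10)(6/10)(4/10) = 0.144.
The prior-weighted likelihoods are 1/2 · 0.010974 = 0.005487, 1/2 · 0.144 = 0.072; with total 0.077487.
Normalising, the posterior is P(box A | data) = 0.070811, P(box B | data) = 0.92919.
The predictive probability is P(yellow next | data) = (1/9)(0.070811) + (3/5)(0.92919) = 0.56538.

0.5654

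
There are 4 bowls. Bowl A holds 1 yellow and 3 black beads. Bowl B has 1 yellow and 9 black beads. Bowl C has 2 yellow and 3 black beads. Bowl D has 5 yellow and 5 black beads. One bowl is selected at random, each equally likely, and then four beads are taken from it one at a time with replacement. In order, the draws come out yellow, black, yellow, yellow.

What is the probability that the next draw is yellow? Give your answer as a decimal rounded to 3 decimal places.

Compute the likelihood of the observed sequence for each case: P(data | bowl A) = (1/4)(3/4)(1/4)(1/4) = 0.011719; P(data | bowl B) = (1/10)(9/10)(1/10)(1/10) = 0.0009; P(data | bowl C) = (2/5)(3/5)(2/5)(2/5) = 0.0384; P(data | bowl D) = (5/10)(5/10)(5/10)(5/10) = 0.0625.
The prior-weighted likelihoods are 1/4 · 0.011719 = 0.0029297, 1/4 · 0.0009 = 0.000225, 1/4 · 0.0384 = 0.0096, 1/4 · 0.0625 = 0.015625; these sum to 0.02838.
Dividing through by the total gives posterior P(bowl A | data) = 0.10323, P(bowl B | data) = 0.0079282, P(bowl C | data) = 0.33827, P(bowl D | data) = 0.55057.
So P(yellow next | data) = Σ P(yellow next | H) P(H | data) = (1/4)(0.10323) + (1/10)(0.0079282) + (2/5)(0.33827) + (1/2)(0.55057) = 0.43719.

0.437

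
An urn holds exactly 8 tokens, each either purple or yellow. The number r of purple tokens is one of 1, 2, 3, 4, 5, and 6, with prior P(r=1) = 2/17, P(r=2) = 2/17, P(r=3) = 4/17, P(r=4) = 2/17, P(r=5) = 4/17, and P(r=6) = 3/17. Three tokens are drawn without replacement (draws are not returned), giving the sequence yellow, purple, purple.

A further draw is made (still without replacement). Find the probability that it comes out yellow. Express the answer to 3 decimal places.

0.469

For each hypothesis, P(data | H) works out to: P(data | r = 1) = (7/8)(1/7)(0/6) = 0; P(data | r = 2) = (6/8)(2/7)(1/6) = 1/28; P(data | r = 3) = (5/8)(3/7)(2/6) = 5/56; P(data | r = 4) = (4/8)(4/7)(3/6) = 1/7; P(data | r = 5) = (3/8)(5/7)(4/6) = 5/28; P(data | r = 6) = (2/8)(6/7)(5/6) = 5/28.
Weighting by the prior gives 2/17 · 0 = 0, 2/17 · 1/28 = 1/238, 4/17 · 5/56 = 5/238, 2/17 · 1/7 = 2/119, 4/17 · 5/28 = 5/119, 3/17 · 5/28 = 15/476; these sum to 55/476.
Normalising, the posterior is P(r = 1 | data) = 0, P(r = 2 | data) = 2/55, P(r = 3 | data) = 2/11, P(r = 4 | data) = 8/55, P(r = 5 | data) = 4/11, P(r = 6 | data) = 3/11.
So P(yellow next | data) = Σ P(yellow next | H) P(H | data) = (1)(2/55) + (4/5)(2/11) + (3/5)(8/55) + (2/5)(4/11) + (1/5)(3/11) = 129/275.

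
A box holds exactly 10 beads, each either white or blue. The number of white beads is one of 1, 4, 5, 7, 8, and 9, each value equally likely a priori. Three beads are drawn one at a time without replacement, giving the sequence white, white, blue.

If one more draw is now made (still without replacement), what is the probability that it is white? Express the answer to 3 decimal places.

0.667

Compute the likelihood of the observed sequence for each case: P(data | r = 1) = (1/10)(0/9) = 0; P(data | r = 4) = (4/10)(3/9)(6/8) = 0.1; P(data | r = 5) = (5/10)(4/9)(5/8) = 0.13889; P(data | r = 7) = (7/10)(6/9)(3/8) = 0.175; P(data | r = 8) = (8/10)(7/9)(2/8) = 0.15556; P(data | r = 9) = (9/10)(8/9)(1/8) = 0.1.
Weighting by the prior gives 1/6 · 0 = 0, 1/6 · 0.1 = 0.016667, 1/6 · 0.13889 = 0.023148, 1/6 · 0.175 = 0.029167, 1/6 · 0.15556 = 0.025926, 1/6 · 0.1 = 0.016667; these sum to 0.11157.
Dividing through by the total gives posterior P(r = 1 | data) = 0, P(r = 4 | data) = 0.14938, P(r = 5 | data) = 0.20747, P(r = 7 | data) = 0.26141, P(r = 8 | data) = 0.23237, P(r = 9 | data) = 0.14938.
Averaging over the posterior, P(white next | data) = (2/7)(0.14938) + (3/7)(0.20747) + (5/7)(0.26141) + (6/7)(0.23237) + (1)(0.14938) = 0.66686.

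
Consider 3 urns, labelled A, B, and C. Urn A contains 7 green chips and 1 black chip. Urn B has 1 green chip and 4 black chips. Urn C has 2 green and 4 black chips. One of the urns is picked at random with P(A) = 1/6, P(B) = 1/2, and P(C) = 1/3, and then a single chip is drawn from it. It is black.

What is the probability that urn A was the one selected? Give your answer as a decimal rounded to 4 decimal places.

The likelihood of this draw under each hypothesis: P(data | urn A) = (1/8) = 1/8; P(data | urn B) = (4/5) = 4/5; P(data | urn C) = (4/6) = 2/3.
Multiplying each by its prior: 1/6 · 1/8 = 1/48, 1/2 · 4/5 = 2/5, 1/3 · 2/3 = 2/9; summing to 463/720.
So P(urn A | data) = (1/48) / (463/720) = 15/463.

0.0324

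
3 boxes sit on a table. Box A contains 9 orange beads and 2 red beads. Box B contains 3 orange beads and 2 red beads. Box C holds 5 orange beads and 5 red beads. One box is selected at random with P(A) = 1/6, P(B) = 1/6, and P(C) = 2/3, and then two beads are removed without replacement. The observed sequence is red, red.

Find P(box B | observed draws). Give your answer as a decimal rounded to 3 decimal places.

0.099

Compute the likelihood of the observed sequence for each case: P(data | box A) = (2/11)(1/10) = 0.018182; P(data | box B) = (2/5)(1/4) = 0.1; P(data | box C) = (5/10)(4/9) = 0.22222.
Multiplying each by its prior: 1/6 · 0.018182 = 0.0030303, 1/6 · 0.1 = 0.016667, 2/3 · 0.22222 = 0.14815; with total 0.16785.
Hence P(box B | data) = (0.016667) / (0.16785) = 0.099298.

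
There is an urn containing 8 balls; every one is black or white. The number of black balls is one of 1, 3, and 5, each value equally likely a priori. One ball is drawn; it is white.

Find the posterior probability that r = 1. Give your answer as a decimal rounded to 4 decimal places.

For each hypothesis, P(data | H) works out to: P(data | r = 1) = (7/8) = 7/8; P(data | r = 3) = (5/8) = 5/8; P(data | r = 5) = (3/8) = 3/8.
The prior-weighted likelihoods are 1/3 · 7/8 = 7/24, 1/3 · 5/8 = 5/24, 1/3 · 3/8 = 1/8; these sum to 5/8.
By Bayes' rule, P(r = 1 | data) = (7/24) / (5/8) = 7/15.

0.4667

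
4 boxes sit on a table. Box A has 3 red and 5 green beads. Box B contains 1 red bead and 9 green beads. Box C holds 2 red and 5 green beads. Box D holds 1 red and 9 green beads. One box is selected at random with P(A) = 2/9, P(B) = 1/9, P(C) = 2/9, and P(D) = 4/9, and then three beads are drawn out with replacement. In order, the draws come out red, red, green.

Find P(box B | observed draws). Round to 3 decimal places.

Compute the likelihood of the observed sequence for each case: P(data | box A) = (3/8)(3/8)(5/8) = 0.087891; P(data | box B) = (1/10)(1/10)(9/10) = 0.009; P(data | box C) = (2/7)(2/7)(5/7) = 0.058309; P(data | box D) = (1/10)(1/10)(9/10) = 0.009.
The prior-weighted likelihoods are 2/9 · 0.087891 = 0.019531, 1/9 · 0.009 = 0.001, 2/9 · 0.058309 = 0.012958, 4/9 · 0.009 = 0.004; summing to 0.037489.
By Bayes' rule, P(box B | data) = (0.001) / (0.037489) = 0.026675.

0.027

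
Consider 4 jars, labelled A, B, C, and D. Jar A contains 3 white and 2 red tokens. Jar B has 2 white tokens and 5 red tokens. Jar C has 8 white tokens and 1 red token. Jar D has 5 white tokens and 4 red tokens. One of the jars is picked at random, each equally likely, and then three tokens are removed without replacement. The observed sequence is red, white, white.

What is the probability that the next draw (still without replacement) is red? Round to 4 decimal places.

For each hypothesis, P(data | H) works out to: P(data | jar A) = (2/5)(3/4)(2/3) = 0.2; P(data | jar B) = (5/7)(2/6)(1/5) = 0.047619; P(data | jar C) = (1/9)(8/8)(7/7) = 0.11111; P(data | jar D) = (4/9)(5/8)(4/7) = 0.15873.
Multiplying each by its prior: 1/4 · 0.2 = 0.05, 1/4 · 0.047619 = 0.011905, 1/4 · 0.11111 = 0.027778, 1/4 · 0.15873 = 0.039683; with total 0.12937.
Dividing through by the total gives posterior P(jar A | data) = 0.3865, P(jar B | data) = 0.092025, P(jar C | data) = 0.21472, P(jar D | data) = 0.30675.
The predictive probability is P(red next | data) = (1/2)(0.3865) + (1)(0.092025) + (0)(0.21472) + (1/2)(0.30675) = 0.43865.

0.4387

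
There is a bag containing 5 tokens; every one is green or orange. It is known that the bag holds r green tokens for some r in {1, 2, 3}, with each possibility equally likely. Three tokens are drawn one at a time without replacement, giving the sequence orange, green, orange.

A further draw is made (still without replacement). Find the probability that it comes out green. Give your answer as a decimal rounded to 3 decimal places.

0.400

For each hypothesis, P(data | H) works out to: P(data | r = 1) = (4/5)(1/4)(3/3) = 1/5; P(data | r = 2) = (3/5)(2/4)(2/3) = 1/5; P(data | r = 3) = (2/5)(3/4)(1/3) = 1/10.
Multiplying each by its prior: 1/3 · 1/5 = 1/15, 1/3 · 1/5 = 1/15, 1/3 · 1/10 = 1/30; summing to 1/6.
Dividing through by the total gives posterior P(r = 1 | data) = 2/5, P(r = 2 | data) = 2/5, P(r = 3 | data) = 1/5.
So P(green next | data) = Σ P(green next | H) P(H | data) = (0)(2/5) + (1/2)(2/5) + (1)(1/5) = 2/5.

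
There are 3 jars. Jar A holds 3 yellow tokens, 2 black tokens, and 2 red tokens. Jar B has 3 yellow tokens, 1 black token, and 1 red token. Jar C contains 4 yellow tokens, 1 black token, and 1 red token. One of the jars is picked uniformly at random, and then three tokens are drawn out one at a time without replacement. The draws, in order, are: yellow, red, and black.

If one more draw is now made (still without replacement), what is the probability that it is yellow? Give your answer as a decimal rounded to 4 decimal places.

0.7966

Compute the likelihood of the observed sequence for each case: P(data | jar A) = (3/7)(2/6)(2/5) = 0.057143; P(data | jar B) = (3/5)(1/4)(1/3) = 0.05; P(data | jar C) = (4/6)(1/5)(1/4) = 0.033333.
Weighting by the prior gives 1/3 · 0.057143 = 0.019048, 1/3 · 0.05 = 0.016667, 1/3 · 0.033333 = 0.011111; these sum to 0.046825.
The posterior is then P(jar A | data) = 0.40678, P(jar B | data) = 0.35593, P(jar C | data) = 0.23729.
So P(yellow next | data) = Σ P(yellow next | H) P(H | data) = (1/2)(0.40678) + (1)(0.35593) + (1)(0.23729) = 0.79661.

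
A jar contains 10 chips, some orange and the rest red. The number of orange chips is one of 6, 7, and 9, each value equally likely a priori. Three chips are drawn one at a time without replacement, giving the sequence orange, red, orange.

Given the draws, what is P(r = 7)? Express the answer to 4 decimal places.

The likelihood of the observed sequence under each hypothesis: P(data | r = 6) = (6/10)(4/9)(5/8) = 1/6; P(data | r = 7) = (7/10)(3/9)(6/8) = 7/40; P(data | r = 9) = (9/10)(1/9)(8/8) = 1/10.
Weighting by the prior gives 1/3 · 1/6 = 1/18, 1/3 · 7/40 = 7/120, 1/3 · 1/10 = 1/30; these sum to 53/360.
So P(r = 7 | data) = (7/120) / (53/360) = 21/53.

0.3962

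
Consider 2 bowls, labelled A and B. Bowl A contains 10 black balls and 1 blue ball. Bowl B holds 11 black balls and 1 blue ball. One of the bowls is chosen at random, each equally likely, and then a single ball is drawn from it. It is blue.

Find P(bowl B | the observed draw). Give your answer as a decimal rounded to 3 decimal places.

The likelihood of this draw under each hypothesis: P(data | bowl A) = (1/11) = 1/11; P(data | bowl B) = (1/12) = 1/12.
Multiplying each by its prior: 1/2 · 1/11 = 1/22, 1/2 · 1/12 = 1/24; with total 23/264.
So P(bowl B | data) = (1/24) / (23/264) = 11/23.

0.478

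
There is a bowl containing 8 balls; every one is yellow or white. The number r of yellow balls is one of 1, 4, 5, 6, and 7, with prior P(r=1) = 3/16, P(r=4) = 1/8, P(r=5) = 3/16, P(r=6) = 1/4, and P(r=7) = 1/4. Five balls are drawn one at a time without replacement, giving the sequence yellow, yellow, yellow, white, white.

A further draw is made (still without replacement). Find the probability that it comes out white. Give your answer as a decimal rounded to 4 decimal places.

Compute the likelihood of the observed sequence for each case: P(data | r = 1) = (1/8)(0/7) = 0; P(data | r = 4) = (4/8)(3/7)(2/6)(4/5)(3/4) = 0.042857; P(data | r = 5) = (5/8)(4/7)(3/6)(3/5)(2/4) = 0.053571; P(data | r = 6) = (6/8)(5/7)(4/6)(2/5)(1/4) = 0.035714; P(data | r = 7) = (7/8)(6/7)(5/6)(1/5)(0/4) = 0.
The prior-weighted likelihoods are 3/16 · 0 = 0, 1/8 · 0.042857 = 0.0053571, 3/16 · 0.053571 = 0.010045, 1/4 · 0.035714 = 0.0089286, 1/4 · 0 = 0; these sum to 0.02433.
Normalising, the posterior is P(r = 1 | data) = 0, P(r = 4 | data) = 0.22018, P(r = 5 | data) = 0.41284, P(r = 6 | data) = 0.36697, P(r = 7 | data) = 0.
So P(white next | data) = Σ P(white next | H) P(H | data) = (2/3)(0.22018) + (1/3)(0.41284) + (0)(0.36697) = 0.2844.

0.2844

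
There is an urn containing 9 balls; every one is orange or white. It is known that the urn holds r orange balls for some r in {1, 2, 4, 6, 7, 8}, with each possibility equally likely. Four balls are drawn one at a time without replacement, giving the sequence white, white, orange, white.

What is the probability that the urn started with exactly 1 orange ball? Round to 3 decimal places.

0.326

The likelihood of the observed sequence under each hypothesis: P(data | r = 1) = (8/9)(7/8)(1/7)(6/6) = 1/9; P(data | r = 2) = (7/9)(6/8)(2/7)(5/6) = 5/36; P(data | r = 4) = (5/9)(4/8)(4/7)(3/6) = 5/63; P(data | r = 6) = (3/9)(2/8)(6/7)(1/6) = 1/84; P(data | r = 7) = (2/9)(1/8)(7/7)(0/6) = 0; P(data | r = 8) = (1/9)(0/8) = 0.
Weighting by the prior gives 1/6 · 1/9 = 1/54, 1/6 · 5/36 = 5/216, 1/6 · 5/63 = 5/378, 1/6 · 1/84 = 1/504, 1/6 · 0 = 0, 1/6 · 0 = 0; with total 43/756.
Therefore the posterior P(r = 1 | data) = (1/54) / (43/756) = 14/43.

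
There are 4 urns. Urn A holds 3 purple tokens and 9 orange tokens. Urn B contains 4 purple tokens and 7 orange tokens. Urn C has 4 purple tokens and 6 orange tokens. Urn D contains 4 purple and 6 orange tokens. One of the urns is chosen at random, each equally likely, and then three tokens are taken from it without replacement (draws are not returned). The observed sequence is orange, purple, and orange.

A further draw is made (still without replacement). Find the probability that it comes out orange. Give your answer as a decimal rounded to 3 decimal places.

The likelihood of the observed sequence under each hypothesis: P(data | urn A) = (9/12)(3/11)(8/10) = 9/55; P(data | urn B) = (7/11)(4/10)(6/9) = 28/165; P(data | urn C) = (6/10)(4/9)(5/8) = 1/6; P(data | urn D) = (6/10)(4/9)(5/8) = 1/6.
Weighting by the prior gives 1/4 · 9/55 = 9/220, 1/4 · 28/165 = 7/165, 1/4 · 1/6 = 1/24, 1/4 · 1/6 = 1/24; these sum to 1/6.
The posterior is then P(urn A | data) = 27/110, P(urn B | data) = 14/55, P(urn C | data) = 1/4, P(urn D | data) = 1/4.
Averaging over the posterior, P(orange next | data) = (7/9)(27/110) + (5/8)(14/55) + (4/7)(1/4) + (4/7)(1/4) = 89/140.

0.636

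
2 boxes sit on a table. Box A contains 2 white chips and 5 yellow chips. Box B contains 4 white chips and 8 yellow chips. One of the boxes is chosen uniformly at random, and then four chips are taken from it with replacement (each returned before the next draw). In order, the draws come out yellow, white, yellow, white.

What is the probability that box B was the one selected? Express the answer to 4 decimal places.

0.5425

Under each hypothesis, the probability of the observed sequence is: P(data | box A) = (5/7)(2/7)(5/7)(2/7) = 0.041649; P(data | box B) = (8/12)(4/12)(8/12)(4/12) = 0.049383.
Multiplying each by its prior: 1/2 · 0.041649 = 0.020825, 1/2 · 0.049383 = 0.024691; summing to 0.045516.
By Bayes' rule, P(box B | data) = (0.024691) / (0.045516) = 0.54248.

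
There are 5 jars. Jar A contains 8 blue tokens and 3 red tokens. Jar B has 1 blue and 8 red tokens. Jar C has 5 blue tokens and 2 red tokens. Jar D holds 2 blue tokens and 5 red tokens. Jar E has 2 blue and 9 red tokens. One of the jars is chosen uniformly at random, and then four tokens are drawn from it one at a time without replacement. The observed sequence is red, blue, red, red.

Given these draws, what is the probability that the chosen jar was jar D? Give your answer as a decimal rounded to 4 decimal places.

Compute the likelihood of the observed sequence for each case: P(data | jar A) = (3/11)(8/10)(2/9)(1/8) = 0.0060606; P(data | jar B) = (8/9)(1/8)(7/7)(6/6) = 0.11111; P(data | jar C) = (2/7)(5/6)(1/5)(0/4) = 0; P(data | jar D) = (5/7)(2/6)(4/5)(3/4) = 0.14286; P(data | jar E) = (9/11)(2/10)(8/9)(7/8) = 0.12727.
Weighting by the prior gives 1/5 · 0.0060606 = 0.0012121, 1/5 · 0.11111 = 0.022222, 1/5 · 0 = 0, 1/5 · 0.14286 = 0.028571, 1/5 · 0.12727 = 0.025455; summing to 0.07746.
So P(jar D | data) = (0.028571) / (0.07746) = 0.36885.

0.3689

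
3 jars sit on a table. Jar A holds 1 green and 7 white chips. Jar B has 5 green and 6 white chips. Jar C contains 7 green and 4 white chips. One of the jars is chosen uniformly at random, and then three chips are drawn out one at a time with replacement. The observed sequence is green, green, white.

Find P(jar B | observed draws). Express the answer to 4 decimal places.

0.4119

The likelihood of the observed sequence under each hypothesis: P(data | jar A) = (1/8)(1/8)(7/8) = 0.013672; P(data | jar B) = (5/11)(5/11)(6/11) = 0.1127; P(data | jar C) = (7/11)(7/11)(4/11) = 0.14726.
Weighting by the prior gives 1/3 · 0.013672 = 0.0045573, 1/3 · 0.1127 = 0.037566, 1/3 · 0.14726 = 0.049086; with total 0.091209.
Therefore the posterior P(jar B | data) = (0.037566) / (0.091209) = 0.41186.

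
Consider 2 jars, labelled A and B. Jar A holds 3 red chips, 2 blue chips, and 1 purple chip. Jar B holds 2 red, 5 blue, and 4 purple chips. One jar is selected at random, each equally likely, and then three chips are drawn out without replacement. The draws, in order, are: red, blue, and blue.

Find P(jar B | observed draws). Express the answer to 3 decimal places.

For each hypothesis, P(data | H) works out to: P(data | jar A) = (3/6)(2/5)(1/4) = 0.05; P(data | jar B) = (2/11)(5/10)(4/9) = 0.040404.
Weighting by the prior gives 1/2 · 0.05 = 0.025, 1/2 · 0.040404 = 0.020202; these sum to 0.045202.
So P(jar B | data) = (0.020202) / (0.045202) = 0.44693.

0.447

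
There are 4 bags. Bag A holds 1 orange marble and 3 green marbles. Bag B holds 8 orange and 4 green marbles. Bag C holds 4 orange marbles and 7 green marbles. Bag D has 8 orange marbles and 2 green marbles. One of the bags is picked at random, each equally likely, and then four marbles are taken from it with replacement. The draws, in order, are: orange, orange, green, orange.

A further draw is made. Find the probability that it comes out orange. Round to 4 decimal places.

Compute the likelihood of the observed sequence for each case: P(data | bag A) = (1/4)(1/4)(3/4)(1/4) = 0.011719; P(data | bag B) = (8/12)(8/12)(4/12)(8/12) = 0.098765; P(data | bag C) = (4/11)(4/11)(7/11)(4/11) = 0.030599; P(data | bag D) = (8/10)(8/10)(2/10)(8/10) = 0.1024.
The prior-weighted likelihoods are 1/4 · 0.011719 = 0.0029297, 1/4 · 0.098765 = 0.024691, 1/4 · 0.030599 = 0.0076498, 1/4 · 0.1024 = 0.0256; these sum to 0.060871.
The posterior is then P(bag A | data) = 0.04813, P(bag B | data) = 0.40564, P(bag C | data) = 0.12567, P(bag D | data) = 0.42056.
The predictive probability is P(orange next | data) = (1/4)(0.04813) + (2/3)(0.40564) + (4/11)(0.12567) + (4/5)(0.42056) = 0.66461.

0.6646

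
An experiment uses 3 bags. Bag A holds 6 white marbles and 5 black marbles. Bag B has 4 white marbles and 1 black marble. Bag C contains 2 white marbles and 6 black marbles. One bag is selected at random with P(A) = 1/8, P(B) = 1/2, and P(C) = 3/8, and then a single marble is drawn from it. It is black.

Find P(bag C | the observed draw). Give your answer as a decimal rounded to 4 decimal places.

0.6420

The likelihood of this draw under each hypothesis: P(data | bag A) = (5/11) = 0.45455; P(data | bag B) = (1/5) = 0.2; P(data | bag C) = (6/8) = 0.75.
Weighting by the prior gives 1/8 · 0.45455 = 0.056818, 1/2 · 0.2 = 0.1, 3/8 · 0.75 = 0.28125; summing to 0.43807.
Hence P(bag C | data) = (0.28125) / (0.43807) = 0.64202.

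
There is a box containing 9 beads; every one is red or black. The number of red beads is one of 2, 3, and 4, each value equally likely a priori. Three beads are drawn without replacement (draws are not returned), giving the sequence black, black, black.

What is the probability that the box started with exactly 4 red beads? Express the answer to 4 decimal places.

For each hypothesis, P(data | H) works out to: P(data | r = 2) = (7/9)(6/8)(5/7) = 5/12; P(data | r = 3) = (6/9)(5/8)(4/7) = 5/21; P(data | r = 4) = (5/9)(4/8)(3/7) = 5/42.
Multiplying each by its prior: 1/3 · 5/12 = 5/36, 1/3 · 5/21 = 5/63, 1/3 · 5/42 = 5/126; with total 65/252.
Therefore the posterior P(r = 4 | data) = (5/126) / (65/252) = 2/13.

0.1538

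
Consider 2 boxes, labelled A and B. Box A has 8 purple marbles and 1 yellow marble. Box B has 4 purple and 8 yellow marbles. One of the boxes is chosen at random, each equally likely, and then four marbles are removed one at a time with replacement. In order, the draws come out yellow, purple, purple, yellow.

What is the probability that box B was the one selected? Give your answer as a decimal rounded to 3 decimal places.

The likelihood of the observed sequence under each hypothesis: P(data | box A) = (1/9)(8/9)(8/9)(1/9) = 0.0097546; P(data | box B) = (8/12)(4/12)(4/12)(8/12) = 0.049383.
Weighting by the prior gives 1/2 · 0.0097546 = 0.0048773, 1/2 · 0.049383 = 0.024691; with total 0.029569.
Hence P(box B | data) = (0.024691) / (0.029569) = 0.83505.

0.835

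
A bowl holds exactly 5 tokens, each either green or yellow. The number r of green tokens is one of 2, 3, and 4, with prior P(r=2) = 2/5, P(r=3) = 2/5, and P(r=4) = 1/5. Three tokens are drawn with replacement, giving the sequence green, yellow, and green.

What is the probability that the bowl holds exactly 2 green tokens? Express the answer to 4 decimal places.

For each hypothesis, P(data | H) works out to: P(data | r = 2) = (2/5)(3/5)(2/5) = 12/125; P(data | r = 3) = (3/5)(2/5)(3/5) = 18/125; P(data | r = 4) = (4/5)(1/5)(4/5) = 16/125.
Weighting by the prior gives 2/5 · 12/125 = 24/625, 2/5 · 18/125 = 36/625, 1/5 · 16/125 = 16/625; these sum to 76/625.
So P(r = 2 | data) = (24/625) / (76/625) = 6/19.

0.3158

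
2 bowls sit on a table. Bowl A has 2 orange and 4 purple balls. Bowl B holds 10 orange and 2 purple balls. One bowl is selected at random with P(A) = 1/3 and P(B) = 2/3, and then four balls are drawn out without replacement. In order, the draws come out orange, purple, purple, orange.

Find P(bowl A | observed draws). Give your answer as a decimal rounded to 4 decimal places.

0.6875

For each hypothesis, P(data | H) works out to: P(data | bowl A) = (2/6)(4/5)(3/4)(1/3) = 1/15; P(data | bowl B) = (10/12)(2/11)(1/10)(9/9) = 1/66.
The prior-weighted likelihoods are 1/3 · 1/15 = 1/45, 2/3 · 1/66 = 1/99; with total 16/495.
By Bayes' rule, P(bowl A | data) = (1/45) / (16/495) = 11/16.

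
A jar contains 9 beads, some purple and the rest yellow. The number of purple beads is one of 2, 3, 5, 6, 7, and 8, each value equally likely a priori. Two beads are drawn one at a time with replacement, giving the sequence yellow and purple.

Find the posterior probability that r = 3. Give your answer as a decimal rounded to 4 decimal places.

The likelihood of the observed sequence under each hypothesis: P(data | r = 2) = (7/9)(2/9) = 14/81; P(data | r = 3) = (6/9)(3/9) = 2/9; P(data | r = 5) = (4/9)(5/9) = 20/81; P(data | r = 6) = (3/9)(6/9) = 2/9; P(data | r = 7) = (2/9)(7/9) = 14/81; P(data | r = 8) = (1/9)(8/9) = 8/81.
The prior-weighted likelihoods are 1/6 · 14/81 = 7/243, 1/6 · 2/9 = 1/27, 1/6 · 20/81 = 10/243, 1/6 · 2/9 = 1/27, 1/6 · 14/81 = 7/243, 1/6 · 8/81 = 4/243; summing to 46/243.
Hence P(r = 3 | data) = (1/27) / (46/243) = 9/46.

0.1957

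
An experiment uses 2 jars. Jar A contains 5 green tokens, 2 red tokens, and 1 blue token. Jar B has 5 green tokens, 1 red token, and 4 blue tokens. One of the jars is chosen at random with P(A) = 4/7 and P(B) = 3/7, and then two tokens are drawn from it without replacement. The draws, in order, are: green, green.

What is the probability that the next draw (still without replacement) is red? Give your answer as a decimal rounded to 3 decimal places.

Under each hypothesis, the probability of the observed sequence is: P(data | jar A) = (5/8)(4/7) = 5/14; P(data | jar B) = (5/10)(4/9) = 2/9.
Multiplying each by its prior: 4/7 · 5/14 = 10/49, 3/7 · 2/9 = 2/21; these sum to 44/147.
Dividing through by the total gives posterior P(jar A | data) = 15/22, P(jar B | data) = 7/22.
The predictive probability is P(red next | data) = (1/3)(15/22) + (1/8)(7/22) = 47/176.

0.267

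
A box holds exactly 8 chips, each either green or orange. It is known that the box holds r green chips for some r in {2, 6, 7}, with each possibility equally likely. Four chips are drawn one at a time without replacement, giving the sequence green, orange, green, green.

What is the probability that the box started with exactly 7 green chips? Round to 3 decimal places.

0.467

The likelihood of the observed sequence under each hypothesis: P(data | r = 2) = (2/8)(6/7)(1/6)(0/5) = 0; P(data | r = 6) = (6/8)(2/7)(5/6)(4/5) = 1/7; P(data | r = 7) = (7/8)(1/7)(6/6)(5/5) = 1/8.
Multiplying each by its prior: 1/3 · 0 = 0, 1/3 · 1/7 = 1/21, 1/3 · 1/8 = 1/24; these sum to 5/56.
By Bayes' rule, P(r = 7 | data) = (1/24) / (5/56) = 7/15.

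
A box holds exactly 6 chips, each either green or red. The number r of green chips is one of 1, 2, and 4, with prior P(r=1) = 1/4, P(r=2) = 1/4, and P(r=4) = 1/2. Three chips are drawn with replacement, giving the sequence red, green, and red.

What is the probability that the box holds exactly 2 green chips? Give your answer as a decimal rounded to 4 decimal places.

0.3596

Compute the likelihood of the observed sequence for each case: P(data | r = 1) = (5/6)(1/6)(5/6) = 25/216; P(data | r = 2) = (4/6)(2/6)(4/6) = 4/27; P(data | r = 4) = (2/6)(4/6)(2/6) = 2/27.
Multiplying each by its prior: 1/4 · 25/216 = 25/864, 1/4 · 4/27 = 1/27, 1/2 · 2/27 = 1/27; summing to 89/864.
By Bayes' rule, P(r = 2 | data) = (1/27) / (89/864) = 32/89.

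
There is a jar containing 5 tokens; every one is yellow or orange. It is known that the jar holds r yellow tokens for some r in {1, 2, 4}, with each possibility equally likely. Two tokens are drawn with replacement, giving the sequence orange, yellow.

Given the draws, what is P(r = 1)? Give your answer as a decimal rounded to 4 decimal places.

0.2857

The likelihood of the observed sequence under each hypothesis: P(data | r = 1) = (4/5)(1/5) = 4/25; P(data | r = 2) = (3/5)(2/5) = 6/25; P(data | r = 4) = (1/5)(4/5) = 4/25.
Multiplying each by its prior: 1/3 · 4/25 = 4/75, 1/3 · 6/25 = 2/25, 1/3 · 4/25 = 4/75; these sum to 14/75.
Therefore the posterior P(r = 1 | data) = (4/75) / (14/75) = 2/7.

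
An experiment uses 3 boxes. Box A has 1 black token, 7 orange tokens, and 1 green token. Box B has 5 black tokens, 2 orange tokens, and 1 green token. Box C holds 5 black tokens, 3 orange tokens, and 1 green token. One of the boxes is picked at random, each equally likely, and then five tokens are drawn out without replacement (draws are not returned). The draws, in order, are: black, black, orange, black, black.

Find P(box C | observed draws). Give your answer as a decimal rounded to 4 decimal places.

Compute the likelihood of the observed sequence for each case: P(data | box A) = (1/9)(0/8) = 0; P(data | box B) = (5/8)(4/7)(2/6)(3/5)(2/4) = 1/28; P(data | box C) = (5/9)(4/8)(3/7)(3/6)(2/5) = 1/42.
Weighting by the prior gives 1/3 · 0 = 0, 1/3 · 1/28 = 1/84, 1/3 · 1/42 = 1/126; these sum to 5/252.
Therefore the posterior P(box C | data) = (1/126) / (5/252) = 2/5.

0.4000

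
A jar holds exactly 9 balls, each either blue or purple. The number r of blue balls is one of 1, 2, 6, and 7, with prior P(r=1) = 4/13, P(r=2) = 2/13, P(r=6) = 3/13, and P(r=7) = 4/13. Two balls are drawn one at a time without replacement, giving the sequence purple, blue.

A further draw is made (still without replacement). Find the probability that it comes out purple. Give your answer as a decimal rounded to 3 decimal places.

0.467

For each hypothesis, P(data | H) works out to: P(data | r = 1) = (8/9)(1/8) = 1/9; P(data | r = 2) = (7/9)(2/8) = 7/36; P(data | r = 6) = (3/9)(6/8) = 1/4; P(data | r = 7) = (2/9)(7/8) = 7/36.
Multiplying each by its prior: 4/13 · 1/9 = 4/117, 2/13 · 7/36 = 7/234, 3/13 · 1/4 = 3/52, 4/13 · 7/36 = 7/117; summing to 85/468.
Dividing through by the total gives posterior P(r = 1 | data) = 16/85, P(r = 2 | data) = 14/85, P(r = 6 | data) = 27/85, P(r = 7 | data) = 28/85.
Averaging over the posterior, P(purple next | data) = (1)(16/85) + (6/7)(14/85) + (2/7)(27/85) + (1/7)(28/85) = 278/595.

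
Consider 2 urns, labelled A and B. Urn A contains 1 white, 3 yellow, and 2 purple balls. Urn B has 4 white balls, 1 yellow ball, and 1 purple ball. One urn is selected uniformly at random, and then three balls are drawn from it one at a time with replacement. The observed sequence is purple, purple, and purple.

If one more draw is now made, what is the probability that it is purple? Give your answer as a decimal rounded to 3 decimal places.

0.315

For each hypothesis, P(data | H) works out to: P(data | urn A) = (2/6)(2/6)(2/6) = 1/27; P(data | urn B) = (1/6)(1/6)(1/6) = 1/216.
Multiplying each by its prior: 1/2 · 1/27 = 1/54, 1/2 · 1/216 = 1/432; summing to 1/48.
Normalising, the posterior is P(urn A | data) = 8/9, P(urn B | data) = 1/9.
Averaging over the posterior, P(purple next | data) = (1/3)(8/9) + (1/6)(1/9) = 17/54.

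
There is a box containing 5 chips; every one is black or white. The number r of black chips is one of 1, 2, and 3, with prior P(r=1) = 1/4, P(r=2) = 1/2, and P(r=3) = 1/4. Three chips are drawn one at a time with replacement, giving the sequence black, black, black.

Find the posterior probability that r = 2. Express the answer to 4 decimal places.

0.3636

Under each hypothesis, the probability of the observed sequence is: P(data | r = 1) = (1/5)(1/5)(1/5) = 1/125; P(data | r = 2) = (2/5)(2/5)(2/5) = 8/125; P(data | r = 3) = (3/5)(3/5)(3/5) = 27/125.
Weighting by the prior gives 1/4 · 1/125 = 1/500, 1/2 · 8/125 = 4/125, 1/4 · 27/125 = 27/500; summing to 11/125.
By Bayes' rule, P(r = 2 | data) = (4/125) / (11/125) = 4/11.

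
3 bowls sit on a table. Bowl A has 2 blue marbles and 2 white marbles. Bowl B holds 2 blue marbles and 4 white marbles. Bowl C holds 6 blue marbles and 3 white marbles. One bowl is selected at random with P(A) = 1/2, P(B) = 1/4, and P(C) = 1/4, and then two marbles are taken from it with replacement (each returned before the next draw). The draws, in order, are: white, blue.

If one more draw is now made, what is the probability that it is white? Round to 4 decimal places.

0.5000

Under each hypothesis, the probability of the observed sequence is: P(data | bowl A) = (2/4)(2/4) = 1/4; P(data | bowl B) = (4/6)(2/6) = 2/9; P(data | bowl C) = (3/9)(6/9) = 2/9.
The prior-weighted likelihoods are 1/2 · 1/4 = 1/8, 1/4 · 2/9 = 1/18, 1/4 · 2/9 = 1/18; summing to 17/72.
Normalising, the posterior is P(bowl A | data) = 9/17, P(bowl B | data) = 4/17, P(bowl C | data) = 4/17.
So P(white next | data) = Σ P(white next | H) P(H | data) = (1/2)(9/17) + (2/3)(4/17) + (1/3)(4/17) = 1/2.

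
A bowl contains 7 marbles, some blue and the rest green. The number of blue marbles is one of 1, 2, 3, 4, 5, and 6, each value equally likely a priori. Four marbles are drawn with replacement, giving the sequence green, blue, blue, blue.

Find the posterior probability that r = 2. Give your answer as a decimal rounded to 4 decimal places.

The likelihood of the observed sequence under each hypothesis: P(data | r = 1) = (6/7)(1/7)(1/7)(1/7) = 0.002499; P(data | r = 2) = (5/7)(2/7)(2/7)(2/7) = 0.01666; P(data | r = 3) = (4/7)(3/7)(3/7)(3/7) = 0.044981; P(data | r = 4) = (3/7)(4/7)(4/7)(4/7) = 0.079967; P(data | r = 5) = (2/7)(5/7)(5/7)(5/7) = 0.10412; P(data | r = 6) = (1/7)(6/7)(6/7)(6/7) = 0.089963.
Multiplying each by its prior: 1/6 · 0.002499 = 0.00041649, 1/6 · 0.01666 = 0.0027766, 1/6 · 0.044981 = 0.0074969, 1/6 · 0.079967 = 0.013328, 1/6 · 0.10412 = 0.017354, 1/6 · 0.089963 = 0.014994; with total 0.056365.
So P(r = 2 | data) = (0.0027766) / (0.056365) = 0.049261.

0.0493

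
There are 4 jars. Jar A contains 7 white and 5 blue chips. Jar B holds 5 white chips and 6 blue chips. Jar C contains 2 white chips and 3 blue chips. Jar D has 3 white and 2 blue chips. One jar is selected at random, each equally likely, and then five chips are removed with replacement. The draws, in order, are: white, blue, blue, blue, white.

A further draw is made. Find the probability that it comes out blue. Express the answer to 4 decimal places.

The likelihood of the observed sequence under each hypothesis: P(data | jar A) = (7/12)(5/12)(5/12)(5/12)(7/12) = 0.024615; P(data | jar B) = (5/11)(6/11)(6/11)(6/11)(5/11) = 0.03353; P(data | jar C) = (2/5)(3/5)(3/5)(3/5)(2/5) = 0.03456; P(data | jar D) = (3/5)(2/5)(2/5)(2/5)(3/5) = 0.02304.
Multiplying each by its prior: 1/4 · 0.024615 = 0.0061538, 1/4 · 0.03353 = 0.0083824, 1/4 · 0.03456 = 0.00864, 1/4 · 0.02304 = 0.00576; summing to 0.028936.
Dividing through by the total gives posterior P(jar A | data) = 0.21267, P(jar B | data) = 0.28969, P(jar C | data) = 0.29859, P(jar D | data) = 0.19906.
So P(blue next | data) = Σ P(blue next | H) P(H | data) = (5/12)(0.21267) + (6/11)(0.28969) + (3/5)(0.29859) + (2/5)(0.19906) = 0.5054.

0.5054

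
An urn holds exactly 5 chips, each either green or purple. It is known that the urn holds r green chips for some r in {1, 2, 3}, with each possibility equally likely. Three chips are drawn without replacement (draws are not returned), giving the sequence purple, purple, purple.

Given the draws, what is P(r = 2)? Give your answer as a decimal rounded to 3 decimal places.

For each hypothesis, P(data | H) works out to: P(data | r = 1) = (4/5)(3/4)(2/3) = 2/5; P(data | r = 2) = (3/5)(2/4)(1/3) = 1/10; P(data | r = 3) = (2/5)(1/4)(0/3) = 0.
Multiplying each by its prior: 1/3 · 2/5 = 2/15, 1/3 · 1/10 = 1/30, 1/3 · 0 = 0; summing to 1/6.
Hence P(r = 2 | data) = (1/30) / (1/6) = 1/5.

0.200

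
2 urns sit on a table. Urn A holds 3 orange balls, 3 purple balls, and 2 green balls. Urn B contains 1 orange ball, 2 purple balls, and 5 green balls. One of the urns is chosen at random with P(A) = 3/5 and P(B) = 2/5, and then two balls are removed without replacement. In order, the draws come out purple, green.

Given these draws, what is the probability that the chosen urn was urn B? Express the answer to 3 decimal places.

The likelihood of the observed sequence under each hypothesis: P(data | urn A) = (3/8)(2/7) = 3/28; P(data | urn B) = (2/8)(5/7) = 5/28.
Weighting by the prior gives 3/5 · 3/28 = 9/140, 2/5 · 5/28 = 1/14; summing to 19/140.
Therefore the posterior P(urn B | data) = (1/14) / (19/140) = 10/19.

0.526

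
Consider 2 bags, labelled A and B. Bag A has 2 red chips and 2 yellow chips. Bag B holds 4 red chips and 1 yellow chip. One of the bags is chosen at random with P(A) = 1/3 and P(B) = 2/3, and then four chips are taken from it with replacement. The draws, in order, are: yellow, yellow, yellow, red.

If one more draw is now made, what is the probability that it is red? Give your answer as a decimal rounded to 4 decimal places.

Compute the likelihood of the observed sequence for each case: P(data | bag A) = (2/4)(2/4)(2/4)(2/4) = 0.0625; P(data | bag B) = (1/5)(1/5)(1/5)(4/5) = 0.0064.
The prior-weighted likelihoods are 1/3 · 0.0625 = 0.020833, 2/3 · 0.0064 = 0.0042667; with total 0.0251.
Normalising, the posterior is P(bag A | data) = 0.83001, P(bag B | data) = 0.16999.
The predictive probability is P(red next | data) = (1/2)(0.83001) + (4/5)(0.16999) = 0.551.

0.5510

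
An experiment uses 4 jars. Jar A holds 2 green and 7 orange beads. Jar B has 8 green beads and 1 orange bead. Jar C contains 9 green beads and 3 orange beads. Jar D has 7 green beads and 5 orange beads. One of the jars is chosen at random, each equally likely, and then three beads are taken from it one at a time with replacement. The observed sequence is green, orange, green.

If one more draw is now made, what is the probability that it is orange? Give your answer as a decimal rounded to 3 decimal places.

0.328

The likelihood of the observed sequence under each hypothesis: P(data | jar A) = (2/9)(7/9)(2/9) = 0.038409; P(data | jar B) = (8/9)(1/9)(8/9) = 0.087791; P(data | jar C) = (9/12)(3/12)(9/12) = 0.14062; P(data | jar D) = (7/12)(5/12)(7/12) = 0.14178.
The prior-weighted likelihoods are 1/4 · 0.038409 = 0.0096022, 1/4 · 0.087791 = 0.021948, 1/4 · 0.14062 = 0.035156, 1/4 · 0.14178 = 0.035446; with total 0.10215.
Normalising, the posterior is P(jar A | data) = 0.093999, P(jar B | data) = 0.21486, P(jar C | data) = 0.34416, P(jar D | data) = 0.34699.
Averaging over the posterior, P(orange next | data) = (7/9)(0.093999) + (1/9)(0.21486) + (1/4)(0.34416) + (5/12)(0.34699) = 0.3276.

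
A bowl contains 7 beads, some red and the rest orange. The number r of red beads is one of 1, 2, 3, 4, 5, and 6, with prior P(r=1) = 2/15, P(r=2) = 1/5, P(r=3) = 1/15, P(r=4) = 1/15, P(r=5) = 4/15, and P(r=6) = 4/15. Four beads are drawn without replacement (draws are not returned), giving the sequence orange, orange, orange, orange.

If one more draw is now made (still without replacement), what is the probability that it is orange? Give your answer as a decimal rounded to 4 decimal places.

Compute the likelihood of the observed sequence for each case: P(data | r = 1) = (6/7)(5/6)(4/5)(3/4) = 3/7; P(data | r = 2) = (5/7)(4/6)(3/5)(2/4) = 1/7; P(data | r = 3) = (4/7)(3/6)(2/5)(1/4) = 1/35; P(data | r = 4) = (3/7)(2/6)(1/5)(0/4) = 0; P(data | r = 5) = (2/7)(1/6)(0/5) = 0; P(data | r = 6) = (1/7)(0/6) = 0.
The prior-weighted likelihoods are 2/15 · 3/7 = 2/35, 1/5 · 1/7 = 1/35, 1/15 · 1/35 = 1/525, 1/15 · 0 = 0, 4/15 · 0 = 0, 4/15 · 0 = 0; summing to 46/525.
Dividing through by the total gives posterior P(r = 1 | data) = 15/23, P(r = 2 | data) = 15/46, P(r = 3 | data) = 1/46, P(r = 4 | data) = 0, P(r = 5 | data) = 0, P(r = 6 | data) = 0.
So P(orange next | data) = Σ P(orange next | H) P(H | data) = (2/3)(15/23) + (1/3)(15/46) + (0)(1/46) = 25/46.

0.5435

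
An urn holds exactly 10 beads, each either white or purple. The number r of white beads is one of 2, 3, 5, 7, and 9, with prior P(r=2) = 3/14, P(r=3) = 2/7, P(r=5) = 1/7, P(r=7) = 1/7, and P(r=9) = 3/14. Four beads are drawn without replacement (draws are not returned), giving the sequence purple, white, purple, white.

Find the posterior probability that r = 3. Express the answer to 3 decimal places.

0.381

The likelihood of the observed sequence under each hypothesis: P(data | r = 2) = (8/10)(2/9)(7/8)(1/7) = 0.022222; P(data | r = 3) = (7/10)(3/9)(6/8)(2/7) = 0.05; P(data | r = 5) = (5/10)(5/9)(4/8)(4/7) = 0.079365; P(data | r = 7) = (3/10)(7/9)(2/8)(6/7) = 0.05; P(data | r = 9) = (1/10)(9/9)(0/8) = 0.
Weighting by the prior gives 3/14 · 0.022222 = 0.0047619, 2/7 · 0.05 = 0.014286, 1/7 · 0.079365 = 0.011338, 1/7 · 0.05 = 0.0071429, 3/14 · 0 = 0; with total 0.037528.
Hence P(r = 3 | data) = (0.014286) / (0.037528) = 0.38066.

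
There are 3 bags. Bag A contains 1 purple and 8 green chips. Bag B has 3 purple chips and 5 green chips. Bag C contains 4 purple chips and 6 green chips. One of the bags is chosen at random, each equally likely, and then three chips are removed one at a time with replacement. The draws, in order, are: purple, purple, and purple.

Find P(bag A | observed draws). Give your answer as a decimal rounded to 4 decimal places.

0.0116

Compute the likelihood of the observed sequence for each case: P(data | bag A) = (1/9)(1/9)(1/9) = 0.0013717; P(data | bag B) = (3/8)(3/8)(3/8) = 0.052734; P(data | bag C) = (4/10)(4/10)(4/10) = 0.064.
The prior-weighted likelihoods are 1/3 · 0.0013717 = 0.00045725, 1/3 · 0.052734 = 0.017578, 1/3 · 0.064 = 0.021333; these sum to 0.039369.
Hence P(bag A | data) = (0.00045725) / (0.039369) = 0.011614.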